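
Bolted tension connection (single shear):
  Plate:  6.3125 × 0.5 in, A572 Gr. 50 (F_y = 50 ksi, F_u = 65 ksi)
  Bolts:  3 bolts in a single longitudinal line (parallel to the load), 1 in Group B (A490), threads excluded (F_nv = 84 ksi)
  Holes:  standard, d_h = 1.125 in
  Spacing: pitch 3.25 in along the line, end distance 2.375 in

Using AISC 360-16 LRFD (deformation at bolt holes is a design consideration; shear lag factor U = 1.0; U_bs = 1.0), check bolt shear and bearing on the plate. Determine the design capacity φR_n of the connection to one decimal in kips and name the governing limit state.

148.4 kips (bolt shear governs)

Bolt shear: A_b = π(1)²/4 = 0.7854 in². φR_n = 0.75 × 84 × 0.7854 × 3 × 1 = 148.4 kips.
Bearing (0.5 in plate, F_u = 65 ksi): end bolts L_c = 2.375 − 1.125/2 = 1.8125, R_n = min(1.2×1.8125×0.5×65, 2.4×1×0.5×65) = 70.688 kips/bolt; interior L_c = 3.25 − 1.125 = 2.125, R_n = 78 kips/bolt. φR_n = 0.75 × (1×70.688 + 2×78) = 170.0 kips.
Governing: min(148.4, 170.0) = 148.4 kips → bolt shear.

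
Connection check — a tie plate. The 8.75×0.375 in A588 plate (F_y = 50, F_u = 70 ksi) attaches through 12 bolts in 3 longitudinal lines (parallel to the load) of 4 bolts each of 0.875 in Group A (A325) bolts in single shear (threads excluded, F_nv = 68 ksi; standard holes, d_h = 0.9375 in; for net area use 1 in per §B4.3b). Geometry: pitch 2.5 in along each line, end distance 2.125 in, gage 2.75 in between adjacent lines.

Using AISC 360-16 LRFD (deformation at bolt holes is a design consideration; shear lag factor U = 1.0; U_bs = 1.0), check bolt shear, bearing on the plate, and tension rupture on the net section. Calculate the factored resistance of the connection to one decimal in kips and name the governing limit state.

113.2 kips (net-section rupture governs)

Bolt shear: A_b = π(0.875)²/4 = 0.60132 in². φR_n = 0.75 × 68 × 0.60132 × 12 × 1 = 368.0 kips.
Bearing (0.375 in plate, F_u = 70 ksi): end bolts L_c = 2.125 − 0.9375/2 = 1.65625, R_n = min(1.2×1.65625×0.375×70, 2.4×0.875×0.375×70) = 52.172 kips/bolt; interior L_c = 2.5 − 0.9375 = 1.5625, R_n = 49.219 kips/bolt. φR_n = 0.75 × (3×52.172 + 9×49.219) = 449.6 kips.
Tension rupture (net): A_n = (8.75 − 3×1)×0.375 = 2.1563 in² (U = 1.0, A_e = A_n). φR_n = 0.75 × 70 × 2.1563 = 113.2 kips.
Governing: min(368.0, 449.6, 113.2) = 113.2 kips → net-section rupture.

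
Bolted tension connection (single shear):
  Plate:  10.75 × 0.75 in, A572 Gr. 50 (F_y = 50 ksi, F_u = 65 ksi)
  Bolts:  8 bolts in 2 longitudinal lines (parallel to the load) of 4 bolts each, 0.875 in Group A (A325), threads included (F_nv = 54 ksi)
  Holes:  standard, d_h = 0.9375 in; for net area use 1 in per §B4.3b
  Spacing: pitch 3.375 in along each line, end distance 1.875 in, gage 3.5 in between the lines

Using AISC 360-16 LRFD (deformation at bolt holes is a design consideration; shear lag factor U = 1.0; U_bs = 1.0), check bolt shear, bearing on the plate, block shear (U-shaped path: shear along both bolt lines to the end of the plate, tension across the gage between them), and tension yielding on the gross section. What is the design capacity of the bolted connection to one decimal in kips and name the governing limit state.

Bolt shear: A_b = π(0.875)²/4 = 0.60132 in². φR_n = 0.75 × 54 × 0.60132 × 8 × 1 = 194.8 kips.
Bearing (0.75 in plate, F_u = 65 ksi): end bolts L_c = 1.875 − 0.9375/2 = 1.40625, R_n = min(1.2×1.40625×0.75×65, 2.4×0.875×0.75×65) = 82.266 kips/bolt; interior L_c = 3.375 − 0.9375 = 2.4375, R_n = 102.38 kips/bolt. φR_n = 0.75 × (2×82.266 + 6×102.38) = 584.1 kips.
Block shear: shear path 2×[1.875+3×3.375] = 2×12 in, A_gv = 18, A_nv = 2×(12 − 3.5×1)×0.75 = 12.75 in²; tension across gage: (3.5 − 1×1)×0.75 = 1.875 in². R_n = min(0.6×65×12.75, 0.6×50×18) + 1.0×65×1.875 = min(497.25, 540) + 121.88 = 619.13 kips. φR_n = 0.75 × 619.13 = 464.3 kips.
Tension yield (gross): A_g = 10.75×0.75 = 8.0625 in². φR_n = 0.90 × 50 × 8.0625 = 362.8 kips.
Governing: min(194.8, 584.1, 464.3, 362.8) = 194.8 kips → bolt shear.

194.8 kips (bolt shear governs)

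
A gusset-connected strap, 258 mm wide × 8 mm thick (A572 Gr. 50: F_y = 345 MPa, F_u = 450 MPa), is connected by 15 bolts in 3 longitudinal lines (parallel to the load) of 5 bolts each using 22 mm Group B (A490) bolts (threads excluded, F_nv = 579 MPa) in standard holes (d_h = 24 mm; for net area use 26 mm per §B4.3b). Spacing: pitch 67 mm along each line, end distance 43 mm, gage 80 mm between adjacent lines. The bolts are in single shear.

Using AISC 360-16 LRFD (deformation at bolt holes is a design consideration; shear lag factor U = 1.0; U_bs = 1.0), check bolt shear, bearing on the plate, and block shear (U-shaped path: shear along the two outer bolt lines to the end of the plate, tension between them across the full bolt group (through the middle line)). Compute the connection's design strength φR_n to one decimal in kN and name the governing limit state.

920.2 kN (block shear governs)

Bolt shear: A_b = π(22)²/4 = 380.13 mm². φR_n = 0.75 × 579 × 380.13 × 15 × 1 = 2476.1 kN.
Bearing (8 mm plate, F_u = 450 MPa): end bolts L_c = 43 − 24/2 = 31, R_n = min(1.2×31×8×450, 2.4×22×8×450) = 133.92 kN/bolt; interior L_c = 67 − 24 = 43, R_n = 185.76 kN/bolt. φR_n = 0.75 × (3×133.92 + 12×185.76) = 1973.2 kN.
Block shear: shear path 2×[43+4×67] = 2×311 mm, A_gv = 4976, A_nv = 2×(311 − 4.5×26)×8 = 3104 mm²; tension across gage: (160 − 2×26)×8 = 864 mm². R_n = min(0.6×450×3104, 0.6×345×4976) + 1.0×450×864 = min(838.08, 1030) + 388.8 = 1226.9 kN. φR_n = 0.75 × 1226.9 = 920.2 kN.
Governing: min(2476.1, 1973.2, 920.2) = 920.2 kN → block shear.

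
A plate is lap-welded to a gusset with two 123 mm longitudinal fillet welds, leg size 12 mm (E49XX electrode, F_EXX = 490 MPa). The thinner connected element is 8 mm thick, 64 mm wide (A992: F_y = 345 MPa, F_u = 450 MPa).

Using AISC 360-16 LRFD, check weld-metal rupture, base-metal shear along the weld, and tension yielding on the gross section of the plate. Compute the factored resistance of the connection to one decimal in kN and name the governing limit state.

159.0 kN (gross-section yield governs)

Weld metal: throat = 0.707×12 = 8.484 mm, L = 2×123 = 246 mm. φR_n = 0.75 × 0.6 × 490 × 8.484 × 246 = 460.2 kN.
Base metal shear (8 mm plate): yield φR_n = 1.0×0.6×345×8×246 = 407.4 kN; rupture φR_n = 0.75×0.6×450×8×246 = 398.5 kN; take 398.5 kN (rupture).
Tension yield (gross): A_g = 64×8 = 512 mm². φR_n = 0.90 × 345 × 512 = 159.0 kN.
Governing: min(460.2, 398.5, 159.0) = 159.0 kN → gross-section yield.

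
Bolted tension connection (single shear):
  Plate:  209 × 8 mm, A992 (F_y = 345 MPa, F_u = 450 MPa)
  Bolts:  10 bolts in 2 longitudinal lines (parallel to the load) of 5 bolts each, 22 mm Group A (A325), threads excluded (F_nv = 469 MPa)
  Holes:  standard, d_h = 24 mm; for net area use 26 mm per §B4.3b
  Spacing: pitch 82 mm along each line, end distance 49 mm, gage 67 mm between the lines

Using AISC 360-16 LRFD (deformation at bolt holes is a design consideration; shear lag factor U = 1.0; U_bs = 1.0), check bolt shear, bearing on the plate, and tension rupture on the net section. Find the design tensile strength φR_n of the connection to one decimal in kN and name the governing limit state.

423.9 kN (net-section rupture governs)

Bolt shear: A_b = π(22)²/4 = 380.13 mm². φR_n = 0.75 × 469 × 380.13 × 10 × 1 = 1337.1 kN.
Bearing (8 mm plate, F_u = 450 MPa): end bolts L_c = 49 − 24/2 = 37, R_n = min(1.2×37×8×450, 2.4×22×8×450) = 159.84 kN/bolt; interior L_c = 82 − 24 = 58, R_n = 190.08 kN/bolt. φR_n = 0.75 × (2×159.84 + 8×190.08) = 1380.2 kN.
Tension rupture (net): A_n = (209 − 2×26)×8 = 1256 mm² (U = 1.0, A_e = A_n). φR_n = 0.75 × 450 × 1256 = 423.9 kN.
Governing: min(1337.1, 1380.2, 423.9) = 423.9 kN → net-section rupture.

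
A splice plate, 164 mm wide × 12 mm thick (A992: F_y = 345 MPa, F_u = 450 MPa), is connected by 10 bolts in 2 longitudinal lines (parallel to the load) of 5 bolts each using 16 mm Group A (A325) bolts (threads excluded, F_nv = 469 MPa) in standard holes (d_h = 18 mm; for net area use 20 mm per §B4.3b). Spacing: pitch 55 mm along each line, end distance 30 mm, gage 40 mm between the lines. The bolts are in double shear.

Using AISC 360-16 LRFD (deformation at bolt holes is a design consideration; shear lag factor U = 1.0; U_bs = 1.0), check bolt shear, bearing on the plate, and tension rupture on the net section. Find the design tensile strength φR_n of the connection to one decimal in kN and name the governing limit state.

502.2 kN (net-section rupture governs)

Bolt shear: A_b = π(16)²/4 = 201.06 mm². φR_n = 0.75 × 469 × 201.06 × 10 × 2 = 1414.5 kN.
Bearing (12 mm plate, F_u = 450 MPa): end bolts L_c = 30 − 18/2 = 21, R_n = min(1.2×21×12×450, 2.4×16×12×450) = 136.08 kN/bolt; interior L_c = 55 − 18 = 37, R_n = 207.36 kN/bolt. φR_n = 0.75 × (2×136.08 + 8×207.36) = 1448.3 kN.
Tension rupture (net): A_n = (164 − 2×20)×12 = 1488 mm² (U = 1.0, A_e = A_n). φR_n = 0.75 × 450 × 1488 = 502.2 kN.
Governing: min(1414.5, 1448.3, 502.2) = 502.2 kN → net-section rupture.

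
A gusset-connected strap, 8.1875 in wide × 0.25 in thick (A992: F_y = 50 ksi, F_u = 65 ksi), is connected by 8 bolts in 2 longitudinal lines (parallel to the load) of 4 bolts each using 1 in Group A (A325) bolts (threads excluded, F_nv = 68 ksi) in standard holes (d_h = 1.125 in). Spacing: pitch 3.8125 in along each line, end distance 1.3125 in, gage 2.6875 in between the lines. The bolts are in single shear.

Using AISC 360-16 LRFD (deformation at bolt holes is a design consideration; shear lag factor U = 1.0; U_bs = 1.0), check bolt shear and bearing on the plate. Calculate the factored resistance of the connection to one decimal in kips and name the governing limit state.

197.4 kips (bearing governs)

Bolt shear: A_b = π(1)²/4 = 0.7854 in². φR_n = 0.75 × 68 × 0.7854 × 8 × 1 = 320.4 kips.
Bearing (0.25 in plate, F_u = 65 ksi): end bolts L_c = 1.3125 − 1.125/2 = 0.75, R_n = min(1.2×0.75×0.25×65, 2.4×1×0.25×65) = 14.625 kips/bolt; interior L_c = 3.8125 − 1.125 = 2.6875, R_n = 39 kips/bolt. φR_n = 0.75 × (2×14.625 + 6×39) = 197.4 kips.
Governing: min(320.4, 197.4) = 197.4 kips → bearing.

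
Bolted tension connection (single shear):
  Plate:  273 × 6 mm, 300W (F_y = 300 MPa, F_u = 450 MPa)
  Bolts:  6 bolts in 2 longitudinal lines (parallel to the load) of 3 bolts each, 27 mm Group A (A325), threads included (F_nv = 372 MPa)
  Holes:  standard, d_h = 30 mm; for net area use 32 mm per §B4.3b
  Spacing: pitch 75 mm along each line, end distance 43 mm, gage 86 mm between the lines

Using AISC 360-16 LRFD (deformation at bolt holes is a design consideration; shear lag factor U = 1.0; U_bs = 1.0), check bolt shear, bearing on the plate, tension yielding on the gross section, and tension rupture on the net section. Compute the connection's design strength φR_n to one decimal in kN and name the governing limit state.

Bolt shear: A_b = π(27)²/4 = 572.56 mm². φR_n = 0.75 × 372 × 572.56 × 6 × 1 = 958.5 kN.
Bearing (6 mm plate, F_u = 450 MPa): end bolts L_c = 43 − 30/2 = 28, R_n = min(1.2×28×6×450, 2.4×27×6×450) = 90.72 kN/bolt; interior L_c = 75 − 30 = 45, R_n = 145.8 kN/bolt. φR_n = 0.75 × (2×90.72 + 4×145.8) = 573.5 kN.
Tension yield (gross): A_g = 273×6 = 1638 mm². φR_n = 0.90 × 300 × 1638 = 442.3 kN.
Tension rupture (net): A_n = (273 − 2×32)×6 = 1254 mm² (U = 1.0, A_e = A_n). φR_n = 0.75 × 450 × 1254 = 423.2 kN.
Governing: min(958.5, 573.5, 442.3, 423.2) = 423.2 kN → net-section rupture.

423.2 kN (net-section rupture governs)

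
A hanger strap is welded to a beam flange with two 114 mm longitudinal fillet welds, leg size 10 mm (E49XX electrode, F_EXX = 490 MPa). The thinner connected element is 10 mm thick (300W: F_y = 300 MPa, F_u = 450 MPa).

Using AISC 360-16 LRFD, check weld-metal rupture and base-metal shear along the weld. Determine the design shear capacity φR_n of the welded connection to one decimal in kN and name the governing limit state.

355.4 kN (weld metal governs)

Weld metal: throat = 0.707×10 = 7.07 mm, L = 2×114 = 228 mm. φR_n = 0.75 × 0.6 × 490 × 7.07 × 228 = 355.4 kN.
Base metal shear (10 mm plate): yield φR_n = 1.0×0.6×300×10×228 = 410.4 kN; rupture φR_n = 0.75×0.6×450×10×228 = 461.7 kN; take 410.4 kN (yield).
Governing: min(355.4, 410.4) = 355.4 kN → weld metal.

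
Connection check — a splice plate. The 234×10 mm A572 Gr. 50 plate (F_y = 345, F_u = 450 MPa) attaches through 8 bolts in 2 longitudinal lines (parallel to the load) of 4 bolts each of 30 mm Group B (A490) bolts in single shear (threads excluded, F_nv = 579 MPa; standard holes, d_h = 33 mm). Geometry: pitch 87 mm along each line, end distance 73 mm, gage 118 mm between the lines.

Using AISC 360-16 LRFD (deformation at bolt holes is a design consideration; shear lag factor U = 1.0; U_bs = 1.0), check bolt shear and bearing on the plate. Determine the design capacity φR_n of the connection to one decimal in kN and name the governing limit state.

1769.9 kN (bearing governs)

Bolt shear: A_b = π(30)²/4 = 706.86 mm². φR_n = 0.75 × 579 × 706.86 × 8 × 1 = 2455.6 kN.
Bearing (10 mm plate, F_u = 450 MPa): end bolts L_c = 73 − 33/2 = 56.5, R_n = min(1.2×56.5×10×450, 2.4×30×10×450) = 305.1 kN/bolt; interior L_c = 87 − 33 = 54, R_n = 291.6 kN/bolt. φR_n = 0.75 × (2×305.1 + 6×291.6) = 1769.9 kN.
Governing: min(2455.6, 1769.9) = 1769.9 kN → bearing.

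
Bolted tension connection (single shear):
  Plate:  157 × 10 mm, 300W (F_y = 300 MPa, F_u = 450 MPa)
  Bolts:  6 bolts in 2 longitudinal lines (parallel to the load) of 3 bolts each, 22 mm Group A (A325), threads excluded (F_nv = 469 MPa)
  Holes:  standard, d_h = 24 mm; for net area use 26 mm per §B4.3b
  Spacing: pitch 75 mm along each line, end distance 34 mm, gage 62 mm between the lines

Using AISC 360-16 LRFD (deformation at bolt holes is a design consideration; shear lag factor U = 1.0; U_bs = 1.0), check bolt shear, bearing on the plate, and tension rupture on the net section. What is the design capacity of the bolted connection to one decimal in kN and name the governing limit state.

354.4 kN (net-section rupture governs)

Bolt shear: A_b = π(22)²/4 = 380.13 mm². φR_n = 0.75 × 469 × 380.13 × 6 × 1 = 802.3 kN.
Bearing (10 mm plate, F_u = 450 MPa): end bolts L_c = 34 − 24/2 = 22, R_n = min(1.2×22×10×450, 2.4×22×10×450) = 118.8 kN/bolt; interior L_c = 75 − 24 = 51, R_n = 237.6 kN/bolt. φR_n = 0.75 × (2×118.8 + 4×237.6) = 891.0 kN.
Tension rupture (net): A_n = (157 − 2×26)×10 = 1050 mm² (U = 1.0, A_e = A_n). φR_n = 0.75 × 450 × 1050 = 354.4 kN.
Governing: min(802.3, 891.0, 354.4) = 354.4 kN → net-section rupture.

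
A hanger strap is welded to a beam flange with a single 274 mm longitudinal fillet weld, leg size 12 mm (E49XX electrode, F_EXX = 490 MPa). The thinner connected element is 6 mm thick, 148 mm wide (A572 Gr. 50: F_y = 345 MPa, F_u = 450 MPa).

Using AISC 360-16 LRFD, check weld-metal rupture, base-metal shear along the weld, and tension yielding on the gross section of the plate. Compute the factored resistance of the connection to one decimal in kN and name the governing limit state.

Weld metal: throat = 0.707×12 = 8.484 mm, L = 274 mm. φR_n = 0.75 × 0.6 × 490 × 8.484 × 274 = 512.6 kN.
Base metal shear (6 mm plate): yield φR_n = 1.0×0.6×345×6×274 = 340.3 kN; rupture φR_n = 0.75×0.6×450×6×274 = 332.9 kN; take 332.9 kN (rupture).
Tension yield (gross): A_g = 148×6 = 888 mm². φR_n = 0.90 × 345 × 888 = 275.7 kN.
Governing: min(512.6, 332.9, 275.7) = 275.7 kN → gross-section yield.

275.7 kN (gross-section yield governs)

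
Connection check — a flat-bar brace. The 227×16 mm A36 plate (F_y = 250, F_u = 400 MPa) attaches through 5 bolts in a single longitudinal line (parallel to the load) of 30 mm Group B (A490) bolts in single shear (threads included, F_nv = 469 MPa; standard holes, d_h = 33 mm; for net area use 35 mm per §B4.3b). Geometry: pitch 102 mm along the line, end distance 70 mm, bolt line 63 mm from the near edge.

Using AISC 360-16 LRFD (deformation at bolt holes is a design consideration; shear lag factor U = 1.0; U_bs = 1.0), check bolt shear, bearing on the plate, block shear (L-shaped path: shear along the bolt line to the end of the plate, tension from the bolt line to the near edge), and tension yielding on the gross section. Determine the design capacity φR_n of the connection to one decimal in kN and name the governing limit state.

Bolt shear: A_b = π(30)²/4 = 706.86 mm². φR_n = 0.75 × 469 × 706.86 × 5 × 1 = 1243.2 kN.
Bearing (16 mm plate, F_u = 400 MPa): end bolts L_c = 70 − 33/2 = 53.5, R_n = min(1.2×53.5×16×400, 2.4×30×16×400) = 410.88 kN/bolt; interior L_c = 102 − 33 = 69, R_n = 460.8 kN/bolt. φR_n = 0.75 × (1×410.88 + 4×460.8) = 1690.6 kN.
Block shear: shear path 1×[70+4×102] = 1×478 mm, A_gv = 7648, A_nv = 1×(478 − 4.5×35)×16 = 5128 mm²; tension to near edge: (63 − 0.5×35)×16 = 728 mm². R_n = min(0.6×400×5128, 0.6×250×7648) + 1.0×400×728 = min(1230.7, 1147.2) + 291.2 = 1438.4 kN. φR_n = 0.75 × 1438.4 = 1078.8 kN.
Tension yield (gross): A_g = 227×16 = 3632 mm². φR_n = 0.90 × 250 × 3632 = 817.2 kN.
Governing: min(1243.2, 1690.6, 1078.8, 817.2) = 817.2 kN → gross-section yield.

817.2 kN (gross-section yield governs)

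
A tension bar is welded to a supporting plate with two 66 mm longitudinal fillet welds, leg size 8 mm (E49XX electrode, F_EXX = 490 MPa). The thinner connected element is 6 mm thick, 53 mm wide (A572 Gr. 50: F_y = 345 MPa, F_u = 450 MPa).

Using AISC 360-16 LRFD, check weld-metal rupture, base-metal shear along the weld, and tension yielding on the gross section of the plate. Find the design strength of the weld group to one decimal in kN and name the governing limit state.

98.7 kN (gross-section yield governs)

Weld metal: throat = 0.707×8 = 5.656 mm, L = 2×66 = 132 mm. φR_n = 0.75 × 0.6 × 490 × 5.656 × 132 = 164.6 kN.
Base metal shear (6 mm plate): yield φR_n = 1.0×0.6×345×6×132 = 163.9 kN; rupture φR_n = 0.75×0.6×450×6×132 = 160.4 kN; take 160.4 kN (rupture).
Tension yield (gross): A_g = 53×6 = 318 mm². φR_n = 0.90 × 345 × 318 = 98.7 kN.
Governing: min(164.6, 160.4, 98.7) = 98.7 kN → gross-section yield.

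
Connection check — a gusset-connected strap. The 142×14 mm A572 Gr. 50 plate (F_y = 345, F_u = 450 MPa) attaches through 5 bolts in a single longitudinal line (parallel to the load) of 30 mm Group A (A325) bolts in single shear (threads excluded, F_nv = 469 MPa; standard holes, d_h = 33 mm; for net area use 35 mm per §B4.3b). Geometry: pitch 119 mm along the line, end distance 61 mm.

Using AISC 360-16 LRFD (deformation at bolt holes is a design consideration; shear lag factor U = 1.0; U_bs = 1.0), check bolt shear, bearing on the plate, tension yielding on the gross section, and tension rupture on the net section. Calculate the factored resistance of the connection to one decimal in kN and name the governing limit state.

Bolt shear: A_b = π(30)²/4 = 706.86 mm². φR_n = 0.75 × 469 × 706.86 × 5 × 1 = 1243.2 kN.
Bearing (14 mm plate, F_u = 450 MPa): end bolts L_c = 61 − 33/2 = 44.5, R_n = min(1.2×44.5×14×450, 2.4×30×14×450) = 336.42 kN/bolt; interior L_c = 119 − 33 = 86, R_n = 453.6 kN/bolt. φR_n = 0.75 × (1×336.42 + 4×453.6) = 1613.1 kN.
Tension yield (gross): A_g = 142×14 = 1988 mm². φR_n = 0.90 × 345 × 1988 = 617.3 kN.
Tension rupture (net): A_n = (142 − 1×35)×14 = 1498 mm² (U = 1.0, A_e = A_n). φR_n = 0.75 × 450 × 1498 = 505.6 kN.
Governing: min(1243.2, 1613.1, 617.3, 505.6) = 505.6 kN → net-section rupture.

505.6 kN (net-section rupture governs)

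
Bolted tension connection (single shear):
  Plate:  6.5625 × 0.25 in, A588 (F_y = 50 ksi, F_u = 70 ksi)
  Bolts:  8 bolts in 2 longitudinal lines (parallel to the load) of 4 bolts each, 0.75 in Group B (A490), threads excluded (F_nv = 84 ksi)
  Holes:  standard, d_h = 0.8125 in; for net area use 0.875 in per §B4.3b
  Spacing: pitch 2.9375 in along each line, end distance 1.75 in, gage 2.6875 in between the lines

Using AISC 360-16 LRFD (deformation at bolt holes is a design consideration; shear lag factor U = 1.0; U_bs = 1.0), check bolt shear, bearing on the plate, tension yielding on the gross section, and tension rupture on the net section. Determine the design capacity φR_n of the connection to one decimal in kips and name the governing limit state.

63.2 kips (net-section rupture governs)

Bolt shear: A_b = π(0.75)²/4 = 0.44179 in². φR_n = 0.75 × 84 × 0.44179 × 8 × 1 = 222.7 kips.
Bearing (0.25 in plate, F_u = 70 ksi): end bolts L_c = 1.75 − 0.8125/2 = 1.34375, R_n = min(1.2×1.34375×0.25×70, 2.4×0.75×0.25×70) = 28.219 kips/bolt; interior L_c = 2.9375 − 0.8125 = 2.125, R_n = 31.5 kips/bolt. φR_n = 0.75 × (2×28.219 + 6×31.5) = 184.1 kips.
Tension yield (gross): A_g = 6.5625×0.25 = 1.6406 in². φR_n = 0.90 × 50 × 1.6406 = 73.8 kips.
Tension rupture (net): A_n = (6.5625 − 2×0.875)×0.25 = 1.2031 in² (U = 1.0, A_e = A_n). φR_n = 0.75 × 70 × 1.2031 = 63.2 kips.
Governing: min(222.7, 184.1, 73.8, 63.2) = 63.2 kips → net-section rupture.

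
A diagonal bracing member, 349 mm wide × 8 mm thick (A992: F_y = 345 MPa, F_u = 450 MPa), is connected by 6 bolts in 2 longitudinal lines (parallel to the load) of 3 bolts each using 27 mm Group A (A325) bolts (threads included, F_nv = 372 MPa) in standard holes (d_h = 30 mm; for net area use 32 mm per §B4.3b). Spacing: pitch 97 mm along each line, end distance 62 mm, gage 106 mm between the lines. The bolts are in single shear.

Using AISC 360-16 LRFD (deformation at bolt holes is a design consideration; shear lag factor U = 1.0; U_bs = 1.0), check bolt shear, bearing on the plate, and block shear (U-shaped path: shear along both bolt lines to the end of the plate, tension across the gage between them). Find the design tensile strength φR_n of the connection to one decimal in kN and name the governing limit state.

770.0 kN (block shear governs)

Bolt shear: A_b = π(27)²/4 = 572.56 mm². φR_n = 0.75 × 372 × 572.56 × 6 × 1 = 958.5 kN.
Bearing (8 mm plate, F_u = 450 MPa): end bolts L_c = 62 − 30/2 = 47, R_n = min(1.2×47×8×450, 2.4×27×8×450) = 203.04 kN/bolt; interior L_c = 97 − 30 = 67, R_n = 233.28 kN/bolt. φR_n = 0.75 × (2×203.04 + 4×233.28) = 1004.4 kN.
Block shear: shear path 2×[62+2×97] = 2×256 mm, A_gv = 4096, A_nv = 2×(256 − 2.5×32)×8 = 2816 mm²; tension across gage: (106 − 1×32)×8 = 592 mm². R_n = min(0.6×450×2816, 0.6×345×4096) + 1.0×450×592 = min(760.32, 847.87) + 266.4 = 1026.7 kN. φR_n = 0.75 × 1026.7 = 770.0 kN.
Governing: min(958.5, 1004.4, 770.0) = 770.0 kN → block shear.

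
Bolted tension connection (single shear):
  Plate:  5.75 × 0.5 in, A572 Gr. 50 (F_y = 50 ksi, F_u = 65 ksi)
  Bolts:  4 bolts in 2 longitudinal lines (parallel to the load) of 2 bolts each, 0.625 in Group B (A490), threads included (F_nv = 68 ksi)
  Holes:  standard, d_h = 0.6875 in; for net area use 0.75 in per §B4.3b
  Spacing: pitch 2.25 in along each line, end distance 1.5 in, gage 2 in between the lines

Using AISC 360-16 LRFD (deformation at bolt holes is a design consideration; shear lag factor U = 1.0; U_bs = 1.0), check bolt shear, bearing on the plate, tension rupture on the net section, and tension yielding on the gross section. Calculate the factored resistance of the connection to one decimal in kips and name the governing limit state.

Bolt shear: A_b = π(0.625)²/4 = 0.3068 in². φR_n = 0.75 × 68 × 0.3068 × 4 × 1 = 62.6 kips.
Bearing (0.5 in plate, F_u = 65 ksi): end bolts L_c = 1.5 − 0.6875/2 = 1.15625, R_n = min(1.2×1.15625×0.5×65, 2.4×0.625×0.5×65) = 45.094 kips/bolt; interior L_c = 2.25 − 0.6875 = 1.5625, R_n = 48.75 kips/bolt. φR_n = 0.75 × (2×45.094 + 2×48.75) = 140.8 kips.
Tension rupture (net): A_n = (5.75 − 2×0.75)×0.5 = 2.125 in² (U = 1.0, A_e = A_n). φR_n = 0.75 × 65 × 2.125 = 103.6 kips.
Tension yield (gross): A_g = 5.75×0.5 = 2.875 in². φR_n = 0.90 × 50 × 2.875 = 129.4 kips.
Governing: min(62.6, 140.8, 103.6, 129.4) = 62.6 kips → bolt shear.

62.6 kips (bolt shear governs)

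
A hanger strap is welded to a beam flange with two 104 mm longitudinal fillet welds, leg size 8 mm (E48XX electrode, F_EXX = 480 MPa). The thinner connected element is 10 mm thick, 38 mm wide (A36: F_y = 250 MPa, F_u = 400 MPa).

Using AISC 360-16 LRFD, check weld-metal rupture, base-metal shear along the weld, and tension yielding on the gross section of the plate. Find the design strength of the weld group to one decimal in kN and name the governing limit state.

85.5 kN (gross-section yield governs)

Weld metal: throat = 0.707×8 = 5.656 mm, L = 2×104 = 208 mm. φR_n = 0.75 × 0.6 × 480 × 5.656 × 208 = 254.1 kN.
Base metal shear (10 mm plate): yield φR_n = 1.0×0.6×250×10×208 = 312.0 kN; rupture φR_n = 0.75×0.6×400×10×208 = 374.4 kN; take 312.0 kN (yield).
Tension yield (gross): A_g = 38×10 = 380 mm². φR_n = 0.90 × 250 × 380 = 85.5 kN.
Governing: min(254.1, 312.0, 85.5) = 85.5 kN → gross-section yield.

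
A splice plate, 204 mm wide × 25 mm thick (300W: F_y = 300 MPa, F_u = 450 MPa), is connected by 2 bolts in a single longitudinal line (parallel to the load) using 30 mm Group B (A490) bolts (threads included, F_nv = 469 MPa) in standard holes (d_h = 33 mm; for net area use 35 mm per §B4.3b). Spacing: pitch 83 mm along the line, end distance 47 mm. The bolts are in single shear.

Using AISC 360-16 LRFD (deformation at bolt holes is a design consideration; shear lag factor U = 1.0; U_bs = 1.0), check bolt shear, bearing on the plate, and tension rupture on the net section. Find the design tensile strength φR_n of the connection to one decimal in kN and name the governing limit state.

497.3 kN (bolt shear governs)

Bolt shear: A_b = π(30)²/4 = 706.86 mm². φR_n = 0.75 × 469 × 706.86 × 2 × 1 = 497.3 kN.
Bearing (25 mm plate, F_u = 450 MPa): end bolts L_c = 47 − 33/2 = 30.5, R_n = min(1.2×30.5×25×450, 2.4×30×25×450) = 411.75 kN/bolt; interior L_c = 83 − 33 = 50, R_n = 675 kN/bolt. φR_n = 0.75 × (1×411.75 + 1×675) = 815.1 kN.
Tension rupture (net): A_n = (204 − 1×35)×25 = 4225 mm² (U = 1.0, A_e = A_n). φR_n = 0.75 × 450 × 4225 = 1425.9 kN.
Governing: min(497.3, 815.1, 1425.9) = 497.3 kN → bolt shear.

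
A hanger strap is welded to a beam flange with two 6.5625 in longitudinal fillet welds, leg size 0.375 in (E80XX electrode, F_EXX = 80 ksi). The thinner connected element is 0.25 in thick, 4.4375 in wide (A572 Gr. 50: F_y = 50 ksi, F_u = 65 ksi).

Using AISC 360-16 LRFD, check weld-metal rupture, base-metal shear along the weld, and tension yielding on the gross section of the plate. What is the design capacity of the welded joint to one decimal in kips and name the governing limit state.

Weld metal: throat = 0.707×0.375 = 0.26513 in, L = 2×6.5625 = 13.125 in. φR_n = 0.75 × 0.6 × 80 × 0.26513 × 13.125 = 125.3 kips.
Base metal shear (0.25 in plate): yield φR_n = 1.0×0.6×50×0.25×13.125 = 98.4 kips; rupture φR_n = 0.75×0.6×65×0.25×13.125 = 96.0 kips; take 96.0 kips (rupture).
Tension yield (gross): A_g = 4.4375×0.25 = 1.1094 in². φR_n = 0.90 × 50 × 1.1094 = 49.9 kips.
Governing: min(125.3, 96.0, 49.9) = 49.9 kips → gross-section yield.

49.9 kips (gross-section yield governs)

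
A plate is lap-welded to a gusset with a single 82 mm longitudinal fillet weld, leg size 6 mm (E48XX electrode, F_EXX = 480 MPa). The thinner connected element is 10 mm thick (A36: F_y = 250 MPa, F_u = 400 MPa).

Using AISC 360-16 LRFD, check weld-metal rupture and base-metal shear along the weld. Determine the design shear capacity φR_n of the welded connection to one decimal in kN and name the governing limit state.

Weld metal: throat = 0.707×6 = 4.242 mm, L = 82 mm. φR_n = 0.75 × 0.6 × 480 × 4.242 × 82 = 75.1 kN.
Base metal shear (10 mm plate): yield φR_n = 1.0×0.6×250×10×82 = 123.0 kN; rupture φR_n = 0.75×0.6×400×10×82 = 147.6 kN; take 123.0 kN (yield).
Governing: min(75.1, 123.0) = 75.1 kN → weld metal.

75.1 kN (weld metal governs)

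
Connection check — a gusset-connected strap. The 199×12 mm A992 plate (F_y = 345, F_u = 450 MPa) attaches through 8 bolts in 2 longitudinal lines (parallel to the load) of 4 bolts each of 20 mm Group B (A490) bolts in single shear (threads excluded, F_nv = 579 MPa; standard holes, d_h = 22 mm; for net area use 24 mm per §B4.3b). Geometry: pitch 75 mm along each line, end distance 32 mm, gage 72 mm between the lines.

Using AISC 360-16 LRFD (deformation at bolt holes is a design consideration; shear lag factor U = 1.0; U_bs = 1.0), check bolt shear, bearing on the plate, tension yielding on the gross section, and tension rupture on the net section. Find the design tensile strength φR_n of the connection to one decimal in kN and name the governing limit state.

611.6 kN (net-section rupture governs)

Bolt shear: A_b = π(20)²/4 = 314.16 mm². φR_n = 0.75 × 579 × 314.16 × 8 × 1 = 1091.4 kN.
Bearing (12 mm plate, F_u = 450 MPa): end bolts L_c = 32 − 22/2 = 21, R_n = min(1.2×21×12×450, 2.4×20×12×450) = 136.08 kN/bolt; interior L_c = 75 − 22 = 53, R_n = 259.2 kN/bolt. φR_n = 0.75 × (2×136.08 + 6×259.2) = 1370.5 kN.
Tension yield (gross): A_g = 199×12 = 2388 mm². φR_n = 0.90 × 345 × 2388 = 741.5 kN.
Tension rupture (net): A_n = (199 − 2×24)×12 = 1812 mm² (U = 1.0, A_e = A_n). φR_n = 0.75 × 450 × 1812 = 611.6 kN.
Governing: min(1091.4, 1370.5, 741.5, 611.6) = 611.6 kN → net-section rupture.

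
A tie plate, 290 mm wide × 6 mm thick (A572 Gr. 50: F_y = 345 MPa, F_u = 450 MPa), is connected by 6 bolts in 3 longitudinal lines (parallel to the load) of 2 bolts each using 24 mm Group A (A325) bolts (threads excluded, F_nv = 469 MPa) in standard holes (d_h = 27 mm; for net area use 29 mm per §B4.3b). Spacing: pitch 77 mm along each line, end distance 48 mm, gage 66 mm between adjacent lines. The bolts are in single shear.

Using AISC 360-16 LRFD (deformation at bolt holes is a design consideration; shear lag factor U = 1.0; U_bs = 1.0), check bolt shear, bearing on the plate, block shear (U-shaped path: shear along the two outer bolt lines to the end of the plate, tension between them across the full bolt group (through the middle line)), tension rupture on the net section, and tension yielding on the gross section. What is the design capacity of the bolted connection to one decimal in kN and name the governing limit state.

347.9 kN (block shear governs)

Bolt shear: A_b = π(24)²/4 = 452.39 mm². φR_n = 0.75 × 469 × 452.39 × 6 × 1 = 954.8 kN.
Bearing (6 mm plate, F_u = 450 MPa): end bolts L_c = 48 − 27/2 = 34.5, R_n = min(1.2×34.5×6×450, 2.4×24×6×450) = 111.78 kN/bolt; interior L_c = 77 − 27 = 50, R_n = 155.52 kN/bolt. φR_n = 0.75 × (3×111.78 + 3×155.52) = 601.4 kN.
Block shear: shear path 2×[48+1×77] = 2×125 mm, A_gv = 1500, A_nv = 2×(125 − 1.5×29)×6 = 978 mm²; tension across gage: (132 − 2×29)×6 = 444 mm². R_n = min(0.6×450×978, 0.6×345×1500) + 1.0×450×444 = min(264.06, 310.5) + 199.8 = 463.86 kN. φR_n = 0.75 × 463.86 = 347.9 kN.
Tension rupture (net): A_n = (290 − 3×29)×6 = 1218 mm² (U = 1.0, A_e = A_n). φR_n = 0.75 × 450 × 1218 = 411.1 kN.
Tension yield (gross): A_g = 290×6 = 1740 mm². φR_n = 0.90 × 345 × 1740 = 540.3 kN.
Governing: min(954.8, 601.4, 347.9, 411.1, 540.3) = 347.9 kN → block shear.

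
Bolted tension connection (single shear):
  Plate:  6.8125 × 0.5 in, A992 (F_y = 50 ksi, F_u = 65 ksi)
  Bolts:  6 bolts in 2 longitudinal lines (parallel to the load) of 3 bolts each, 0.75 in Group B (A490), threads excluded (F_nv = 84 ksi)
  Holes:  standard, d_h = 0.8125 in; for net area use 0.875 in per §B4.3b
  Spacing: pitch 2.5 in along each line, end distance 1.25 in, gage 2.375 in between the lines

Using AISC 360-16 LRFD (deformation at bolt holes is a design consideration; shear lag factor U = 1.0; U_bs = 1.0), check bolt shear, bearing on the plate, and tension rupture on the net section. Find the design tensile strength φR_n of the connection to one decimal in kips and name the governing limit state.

Bolt shear: A_b = π(0.75)²/4 = 0.44179 in². φR_n = 0.75 × 84 × 0.44179 × 6 × 1 = 167.0 kips.
Bearing (0.5 in plate, F_u = 65 ksi): end bolts L_c = 1.25 − 0.8125/2 = 0.84375, R_n = min(1.2×0.84375×0.5×65, 2.4×0.75×0.5×65) = 32.906 kips/bolt; interior L_c = 2.5 − 0.8125 = 1.6875, R_n = 58.5 kips/bolt. φR_n = 0.75 × (2×32.906 + 4×58.5) = 224.9 kips.
Tension rupture (net): A_n = (6.8125 − 2×0.875)×0.5 = 2.5313 in² (U = 1.0, A_e = A_n). φR_n = 0.75 × 65 × 2.5313 = 123.4 kips.
Governing: min(167.0, 224.9, 123.4) = 123.4 kips → net-section rupture.

123.4 kips (net-section rupture governs)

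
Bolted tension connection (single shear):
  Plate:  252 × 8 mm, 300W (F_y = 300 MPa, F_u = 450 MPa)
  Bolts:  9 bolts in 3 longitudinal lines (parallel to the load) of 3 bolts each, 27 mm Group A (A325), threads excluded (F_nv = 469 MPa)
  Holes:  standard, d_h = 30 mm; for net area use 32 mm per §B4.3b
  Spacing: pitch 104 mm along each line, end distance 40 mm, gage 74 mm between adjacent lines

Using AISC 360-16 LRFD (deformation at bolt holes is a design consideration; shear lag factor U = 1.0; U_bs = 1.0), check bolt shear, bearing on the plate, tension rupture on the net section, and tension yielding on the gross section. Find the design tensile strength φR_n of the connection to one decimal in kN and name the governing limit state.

Bolt shear: A_b = π(27)²/4 = 572.56 mm². φR_n = 0.75 × 469 × 572.56 × 9 × 1 = 1812.6 kN.
Bearing (8 mm plate, F_u = 450 MPa): end bolts L_c = 40 − 30/2 = 25, R_n = min(1.2×25×8×450, 2.4×27×8×450) = 108 kN/bolt; interior L_c = 104 − 30 = 74, R_n = 233.28 kN/bolt. φR_n = 0.75 × (3×108 + 6×233.28) = 1292.8 kN.
Tension rupture (net): A_n = (252 − 3×32)×8 = 1248 mm² (U = 1.0, A_e = A_n). φR_n = 0.75 × 450 × 1248 = 421.2 kN.
Tension yield (gross): A_g = 252×8 = 2016 mm². φR_n = 0.90 × 300 × 2016 = 544.3 kN.
Governing: min(1812.6, 1292.8, 421.2, 544.3) = 421.2 kN → net-section rupture.

421.2 kN (net-section rupture governs)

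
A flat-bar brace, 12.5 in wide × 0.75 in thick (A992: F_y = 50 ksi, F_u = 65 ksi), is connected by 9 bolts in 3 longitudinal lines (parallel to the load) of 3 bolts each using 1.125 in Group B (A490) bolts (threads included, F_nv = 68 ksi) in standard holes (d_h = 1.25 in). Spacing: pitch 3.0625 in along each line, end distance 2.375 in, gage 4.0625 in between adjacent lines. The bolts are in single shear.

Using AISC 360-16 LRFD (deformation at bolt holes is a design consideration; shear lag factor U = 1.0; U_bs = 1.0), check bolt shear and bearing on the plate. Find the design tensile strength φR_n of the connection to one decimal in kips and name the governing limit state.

456.3 kips (bolt shear governs)

Bolt shear: A_b = π(1.125)²/4 = 0.99402 in². φR_n = 0.75 × 68 × 0.99402 × 9 × 1 = 456.3 kips.
Bearing (0.75 in plate, F_u = 65 ksi): end bolts L_c = 2.375 − 1.25/2 = 1.75, R_n = min(1.2×1.75×0.75×65, 2.4×1.125×0.75×65) = 102.38 kips/bolt; interior L_c = 3.0625 − 1.25 = 1.8125, R_n = 106.03 kips/bolt. φR_n = 0.75 × (3×102.38 + 6×106.03) = 707.5 kips.
Governing: min(456.3, 707.5) = 456.3 kips → bolt shear.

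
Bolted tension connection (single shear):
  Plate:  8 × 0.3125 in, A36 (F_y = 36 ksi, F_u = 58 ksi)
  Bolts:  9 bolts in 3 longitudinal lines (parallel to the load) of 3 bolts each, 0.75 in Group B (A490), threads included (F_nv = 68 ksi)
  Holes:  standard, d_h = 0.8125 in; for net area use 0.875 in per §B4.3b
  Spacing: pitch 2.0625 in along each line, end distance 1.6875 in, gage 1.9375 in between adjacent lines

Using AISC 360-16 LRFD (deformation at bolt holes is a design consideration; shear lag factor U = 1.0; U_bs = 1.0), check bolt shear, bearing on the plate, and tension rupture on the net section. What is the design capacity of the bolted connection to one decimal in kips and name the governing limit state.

Bolt shear: A_b = π(0.75)²/4 = 0.44179 in². φR_n = 0.75 × 68 × 0.44179 × 9 × 1 = 202.8 kips.
Bearing (0.3125 in plate, F_u = 58 ksi): end bolts L_c = 1.6875 − 0.8125/2 = 1.28125, R_n = min(1.2×1.28125×0.3125×58, 2.4×0.75×0.3125×58) = 27.867 kips/bolt; interior L_c = 2.0625 − 0.8125 = 1.25, R_n = 27.188 kips/bolt. φR_n = 0.75 × (3×27.867 + 6×27.188) = 185.0 kips.
Tension rupture (net): A_n = (8 − 3×0.875)×0.3125 = 1.6797 in² (U = 1.0, A_e = A_n). φR_n = 0.75 × 58 × 1.6797 = 73.1 kips.
Governing: min(202.8, 185.0, 73.1) = 73.1 kips → net-section rupture.

73.1 kips (net-section rupture governs)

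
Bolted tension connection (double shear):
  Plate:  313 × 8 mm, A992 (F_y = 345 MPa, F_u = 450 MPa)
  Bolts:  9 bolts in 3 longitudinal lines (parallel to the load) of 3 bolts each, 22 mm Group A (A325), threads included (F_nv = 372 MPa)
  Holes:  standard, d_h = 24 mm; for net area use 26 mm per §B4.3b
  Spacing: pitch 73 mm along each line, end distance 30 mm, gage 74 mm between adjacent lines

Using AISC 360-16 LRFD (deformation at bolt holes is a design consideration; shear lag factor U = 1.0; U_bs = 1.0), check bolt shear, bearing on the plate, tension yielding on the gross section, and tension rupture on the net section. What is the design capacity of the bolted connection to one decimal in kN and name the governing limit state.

634.5 kN (net-section rupture governs)

Bolt shear: A_b = π(22)²/4 = 380.13 mm². φR_n = 0.75 × 372 × 380.13 × 9 × 2 = 1909.0 kN.
Bearing (8 mm plate, F_u = 450 MPa): end bolts L_c = 30 − 24/2 = 18, R_n = min(1.2×18×8×450, 2.4×22×8×450) = 77.76 kN/bolt; interior L_c = 73 − 24 = 49, R_n = 190.08 kN/bolt. φR_n = 0.75 × (3×77.76 + 6×190.08) = 1030.3 kN.
Tension yield (gross): A_g = 313×8 = 2504 mm². φR_n = 0.90 × 345 × 2504 = 777.5 kN.
Tension rupture (net): A_n = (313 − 3×26)×8 = 1880 mm² (U = 1.0, A_e = A_n). φR_n = 0.75 × 450 × 1880 = 634.5 kN.
Governing: min(1909.0, 1030.3, 777.5, 634.5) = 634.5 kN → net-section rupture.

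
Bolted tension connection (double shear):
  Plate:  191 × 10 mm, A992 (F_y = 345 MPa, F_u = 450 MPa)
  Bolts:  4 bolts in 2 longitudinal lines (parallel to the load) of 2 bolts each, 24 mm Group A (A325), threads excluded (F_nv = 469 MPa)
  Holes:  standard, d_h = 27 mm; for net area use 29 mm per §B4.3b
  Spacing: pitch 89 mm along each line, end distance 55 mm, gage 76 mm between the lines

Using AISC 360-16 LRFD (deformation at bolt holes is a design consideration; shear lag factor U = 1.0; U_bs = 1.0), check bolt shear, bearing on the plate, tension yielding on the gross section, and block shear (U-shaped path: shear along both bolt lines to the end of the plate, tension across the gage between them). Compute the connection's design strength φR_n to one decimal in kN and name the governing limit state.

565.7 kN (block shear governs)

Bolt shear: A_b = π(24)²/4 = 452.39 mm². φR_n = 0.75 × 469 × 452.39 × 4 × 2 = 1273.0 kN.
Bearing (10 mm plate, F_u = 450 MPa): end bolts L_c = 55 − 27/2 = 41.5, R_n = min(1.2×41.5×10×450, 2.4×24×10×450) = 224.1 kN/bolt; interior L_c = 89 − 27 = 62, R_n = 259.2 kN/bolt. φR_n = 0.75 × (2×224.1 + 2×259.2) = 725.0 kN.
Tension yield (gross): A_g = 191×10 = 1910 mm². φR_n = 0.90 × 345 × 1910 = 593.1 kN.
Block shear: shear path 2×[55+1×89] = 2×144 mm, A_gv = 2880, A_nv = 2×(144 − 1.5×29)×10 = 2010 mm²; tension across gage: (76 − 1×29)×10 = 470 mm². R_n = min(0.6×450×2010, 0.6×345×2880) + 1.0×450×470 = min(542.7, 596.16) + 211.5 = 754.2 kN. φR_n = 0.75 × 754.2 = 565.7 kN.
Governing: min(1273.0, 725.0, 593.1, 565.7) = 565.7 kN → block shear.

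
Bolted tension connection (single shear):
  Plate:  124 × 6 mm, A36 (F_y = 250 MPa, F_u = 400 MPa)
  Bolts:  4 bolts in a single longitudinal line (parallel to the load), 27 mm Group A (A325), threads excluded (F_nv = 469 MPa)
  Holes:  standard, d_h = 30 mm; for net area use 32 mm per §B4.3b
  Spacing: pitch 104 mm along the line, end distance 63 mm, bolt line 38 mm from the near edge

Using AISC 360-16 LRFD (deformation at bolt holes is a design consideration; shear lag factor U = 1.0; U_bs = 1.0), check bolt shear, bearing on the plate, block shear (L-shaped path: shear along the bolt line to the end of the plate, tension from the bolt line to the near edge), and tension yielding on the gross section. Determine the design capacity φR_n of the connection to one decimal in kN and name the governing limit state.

167.4 kN (gross-section yield governs)

Bolt shear: A_b = π(27)²/4 = 572.56 mm². φR_n = 0.75 × 469 × 572.56 × 4 × 1 = 805.6 kN.
Bearing (6 mm plate, F_u = 400 MPa): end bolts L_c = 63 − 30/2 = 48, R_n = min(1.2×48×6×400, 2.4×27×6×400) = 138.24 kN/bolt; interior L_c = 104 − 30 = 74, R_n = 155.52 kN/bolt. φR_n = 0.75 × (1×138.24 + 3×155.52) = 453.6 kN.
Block shear: shear path 1×[63+3×104] = 1×375 mm, A_gv = 2250, A_nv = 1×(375 − 3.5×32)×6 = 1578 mm²; tension to near edge: (38 − 0.5×32)×6 = 132 mm². R_n = min(0.6×400×1578, 0.6×250×2250) + 1.0×400×132 = min(378.72, 337.5) + 52.8 = 390.3 kN. φR_n = 0.75 × 390.3 = 292.7 kN.
Tension yield (gross): A_g = 124×6 = 744 mm². φR_n = 0.90 × 250 × 744 = 167.4 kN.
Governing: min(805.6, 453.6, 292.7, 167.4) = 167.4 kN → gross-section yield.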